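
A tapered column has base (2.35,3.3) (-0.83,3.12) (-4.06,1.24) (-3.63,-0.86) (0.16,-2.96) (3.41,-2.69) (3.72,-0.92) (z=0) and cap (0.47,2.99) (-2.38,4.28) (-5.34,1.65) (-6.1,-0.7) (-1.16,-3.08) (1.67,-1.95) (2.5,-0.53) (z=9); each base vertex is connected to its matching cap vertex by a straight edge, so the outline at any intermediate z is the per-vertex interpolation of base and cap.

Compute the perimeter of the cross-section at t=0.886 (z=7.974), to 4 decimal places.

Cross-section at t=0.886: each vertex is (1-t)·p0[i] + t·p1[i].
  v1: (1-0.886)·(2.35,3.3) + 0.886·(0.47,2.99) = (0.6843,3.0253)
  v2: (1-0.886)·(-0.83,3.12) + 0.886·(-2.38,4.28) = (-2.2033,4.1478)
  v3: (1-0.886)·(-4.06,1.24) + 0.886·(-5.34,1.65) = (-5.1941,1.6033)
  v4: (1-0.886)·(-3.63,-0.86) + 0.886·(-6.1,-0.7) = (-5.8184,-0.7182)
  v5: (1-0.886)·(0.16,-2.96) + 0.886·(-1.16,-3.08) = (-1.0095,-3.0663)
  v6: (1-0.886)·(3.41,-2.69) + 0.886·(1.67,-1.95) = (1.8684,-2.0344)
  v7: (1-0.886)·(3.72,-0.92) + 0.886·(2.5,-0.53) = (2.6391,-0.5745)
Perimeter = Σ |v_{i+1} − v_i|:
  edge 1→2: √(-2.8876² + 1.1224²) = 3.0981 (running 3.0981)
  edge 2→3: √(-2.9908² + -2.5445²) = 3.9267 (running 7.0248)
  edge 3→4: √(-0.6243² + -2.3215²) = 2.4040 (running 9.4288)
  edge 4→5: √(4.8089² + -2.3481²) = 5.3515 (running 14.7804)
  edge 5→6: √(2.8779² + 1.0320²) = 3.0573 (running 17.8377)
  edge 6→7: √(0.7707² + 1.4599²) = 1.6509 (running 19.4885)
  edge 7→1: √(-1.9548² + 3.5998²) = 4.0963 (running 23.5848)
Perimeter = 23.5848

Perimeter at t=0.886: 23.5848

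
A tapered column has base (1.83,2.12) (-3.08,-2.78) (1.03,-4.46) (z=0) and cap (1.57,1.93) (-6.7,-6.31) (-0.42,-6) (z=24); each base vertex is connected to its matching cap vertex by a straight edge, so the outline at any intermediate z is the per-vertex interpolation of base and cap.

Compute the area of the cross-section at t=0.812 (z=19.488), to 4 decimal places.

Cross-section at t=0.812: each vertex is (1-t)·p0[i] + t·p1[i].
  v1: (1-0.812)·(1.83,2.12) + 0.812·(1.57,1.93) = (1.6189,1.9657)
  v2: (1-0.812)·(-3.08,-2.78) + 0.812·(-6.7,-6.31) = (-6.0194,-5.6464)
  v3: (1-0.812)·(1.03,-4.46) + 0.812·(-0.42,-6) = (-0.1474,-5.7105)
Shoelace sum Σ(x_i·y_{i+1} − x_{i+1}·y_i):
  i=1: 1.6189·-5.6464 − -6.0194·1.9657 = +2.6918 (running +2.6918)
  i=2: -6.0194·-5.7105 − -0.1474·-5.6464 = +33.5416 (running +36.2334)
  i=3: -0.1474·1.9657 − 1.6189·-5.7105 = +8.9548 (running +45.1882)
Area = |Σ|/2 = |45.1882|/2 = 22.5941

Area at t=0.812: 22.5941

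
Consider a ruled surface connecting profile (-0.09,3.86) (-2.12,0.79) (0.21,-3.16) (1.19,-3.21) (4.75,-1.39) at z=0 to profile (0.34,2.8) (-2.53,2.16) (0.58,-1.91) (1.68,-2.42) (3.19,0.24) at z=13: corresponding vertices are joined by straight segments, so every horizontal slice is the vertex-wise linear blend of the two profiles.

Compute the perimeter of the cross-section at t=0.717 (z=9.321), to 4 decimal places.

Cross-section at t=0.717: each vertex is (1-t)·p0[i] + t·p1[i].
  v1: (1-0.717)·(-0.09,3.86) + 0.717·(0.34,2.8) = (0.2183,3.1000)
  v2: (1-0.717)·(-2.12,0.79) + 0.717·(-2.53,2.16) = (-2.4140,1.7723)
  v3: (1-0.717)·(0.21,-3.16) + 0.717·(0.58,-1.91) = (0.4753,-2.2637)
  v4: (1-0.717)·(1.19,-3.21) + 0.717·(1.68,-2.42) = (1.5413,-2.6436)
  v5: (1-0.717)·(4.75,-1.39) + 0.717·(3.19,0.24) = (3.6315,-0.2213)
Perimeter = Σ |v_{i+1} − v_i|:
  edge 1→2: √(-2.6323² + -1.3277²) = 2.9482 (running 2.9482)
  edge 2→3: √(2.8893² + -4.0360²) = 4.9636 (running 7.9118)
  edge 3→4: √(1.0660² + -0.3798²) = 1.1317 (running 9.0435)
  edge 4→5: √(2.0901² + 2.4223²) = 3.1994 (running 12.2429)
  edge 5→1: √(-3.4132² + 3.3213²) = 4.7624 (running 17.0053)
Perimeter = 17.0053

Perimeter at t=0.717: 17.0053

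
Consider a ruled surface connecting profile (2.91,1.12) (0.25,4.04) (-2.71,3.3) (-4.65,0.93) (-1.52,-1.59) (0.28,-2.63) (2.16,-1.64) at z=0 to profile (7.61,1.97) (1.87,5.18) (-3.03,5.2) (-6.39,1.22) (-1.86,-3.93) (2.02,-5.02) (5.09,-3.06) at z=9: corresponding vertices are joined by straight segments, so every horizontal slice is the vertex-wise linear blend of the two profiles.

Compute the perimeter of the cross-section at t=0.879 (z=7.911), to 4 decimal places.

Perimeter at t=0.879: 34.8889

Cross-section at t=0.879: each vertex is (1-t)·p0[i] + t·p1[i].
  v1: (1-0.879)·(2.91,1.12) + 0.879·(7.61,1.97) = (7.0413,1.8672)
  v2: (1-0.879)·(0.25,4.04) + 0.879·(1.87,5.18) = (1.6740,5.0421)
  v3: (1-0.879)·(-2.71,3.3) + 0.879·(-3.03,5.2) = (-2.9913,4.9701)
  v4: (1-0.879)·(-4.65,0.93) + 0.879·(-6.39,1.22) = (-6.1795,1.1849)
  v5: (1-0.879)·(-1.52,-1.59) + 0.879·(-1.86,-3.93) = (-1.8189,-3.6469)
  v6: (1-0.879)·(0.28,-2.63) + 0.879·(2.02,-5.02) = (1.8095,-4.7308)
  v7: (1-0.879)·(2.16,-1.64) + 0.879·(5.09,-3.06) = (4.7355,-2.8882)
Perimeter = Σ |v_{i+1} − v_i|:
  edge 1→2: √(-5.3673² + 3.1749²) = 6.2360 (running 6.2360)
  edge 2→3: √(-4.6653² + -0.0720²) = 4.6658 (running 10.9019)
  edge 3→4: √(-3.1882² + -3.7852²) = 4.9490 (running 15.8508)
  edge 4→5: √(4.3606² + -4.8318²) = 6.5085 (running 22.3593)
  edge 5→6: √(3.6283² + -1.0839²) = 3.7868 (running 26.1461)
  edge 6→7: √(2.9260² + 1.8426²) = 3.4579 (running 29.6040)
  edge 7→1: √(2.3058² + 4.7553²) = 5.2849 (running 34.8889)
Perimeter = 34.8889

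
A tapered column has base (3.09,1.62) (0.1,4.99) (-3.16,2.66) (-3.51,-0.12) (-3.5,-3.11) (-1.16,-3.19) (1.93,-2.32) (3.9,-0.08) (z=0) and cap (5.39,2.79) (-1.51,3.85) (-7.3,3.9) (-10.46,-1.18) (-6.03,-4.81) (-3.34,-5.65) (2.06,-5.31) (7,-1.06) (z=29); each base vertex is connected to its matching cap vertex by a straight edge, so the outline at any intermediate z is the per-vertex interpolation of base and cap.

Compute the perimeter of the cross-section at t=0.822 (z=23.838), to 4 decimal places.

Cross-section at t=0.822: each vertex is (1-t)·p0[i] + t·p1[i].
  v1: (1-0.822)·(3.09,1.62) + 0.822·(5.39,2.79) = (4.9806,2.5817)
  v2: (1-0.822)·(0.1,4.99) + 0.822·(-1.51,3.85) = (-1.2234,4.0529)
  v3: (1-0.822)·(-3.16,2.66) + 0.822·(-7.3,3.9) = (-6.5631,3.6793)
  v4: (1-0.822)·(-3.51,-0.12) + 0.822·(-10.46,-1.18) = (-9.2229,-0.9913)
  v5: (1-0.822)·(-3.5,-3.11) + 0.822·(-6.03,-4.81) = (-5.5797,-4.5074)
  v6: (1-0.822)·(-1.16,-3.19) + 0.822·(-3.34,-5.65) = (-2.9520,-5.2121)
  v7: (1-0.822)·(1.93,-2.32) + 0.822·(2.06,-5.31) = (2.0369,-4.7778)
  v8: (1-0.822)·(3.9,-0.08) + 0.822·(7,-1.06) = (6.4482,-0.8856)
Perimeter = Σ |v_{i+1} − v_i|:
  edge 1→2: √(-6.2040² + 1.4712²) = 6.3761 (running 6.3761)
  edge 2→3: √(-5.3397² + -0.3736²) = 5.3527 (running 11.7288)
  edge 3→4: √(-2.6598² + -4.6706²) = 5.3749 (running 17.1036)
  edge 4→5: √(3.6432² + -3.5161²) = 5.0632 (running 22.1668)
  edge 5→6: √(2.6277² + -0.7047²) = 2.7206 (running 24.8874)
  edge 6→7: √(4.9888² + 0.4343²) = 5.0077 (running 29.8951)
  edge 7→8: √(4.4113² + 3.8922²) = 5.8830 (running 35.7781)
  edge 8→1: √(-1.4676² + 3.4673²) = 3.7651 (running 39.5432)
Perimeter = 39.5432

Perimeter at t=0.822: 39.5432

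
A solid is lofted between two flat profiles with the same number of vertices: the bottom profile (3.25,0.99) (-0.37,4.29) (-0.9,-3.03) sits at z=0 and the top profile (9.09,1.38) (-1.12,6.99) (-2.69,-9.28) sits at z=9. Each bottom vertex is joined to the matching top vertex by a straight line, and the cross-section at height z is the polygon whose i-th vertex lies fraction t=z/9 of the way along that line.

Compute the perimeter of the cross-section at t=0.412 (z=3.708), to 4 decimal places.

Perimeter at t=0.412: 28.6202

Cross-section at t=0.412: each vertex is (1-t)·p0[i] + t·p1[i].
  v1: (1-0.412)·(3.25,0.99) + 0.412·(9.09,1.38) = (5.6561,1.1507)
  v2: (1-0.412)·(-0.37,4.29) + 0.412·(-1.12,6.99) = (-0.6790,5.4024)
  v3: (1-0.412)·(-0.9,-3.03) + 0.412·(-2.69,-9.28) = (-1.6375,-5.6050)
Perimeter = Σ |v_{i+1} − v_i|:
  edge 1→2: √(-6.3351² + 4.2517²) = 7.6296 (running 7.6296)
  edge 2→3: √(-0.9585² + -11.0074²) = 11.0491 (running 18.6786)
  edge 3→1: √(7.2936² + 6.7557²) = 9.9416 (running 28.6202)
Perimeter = 28.6202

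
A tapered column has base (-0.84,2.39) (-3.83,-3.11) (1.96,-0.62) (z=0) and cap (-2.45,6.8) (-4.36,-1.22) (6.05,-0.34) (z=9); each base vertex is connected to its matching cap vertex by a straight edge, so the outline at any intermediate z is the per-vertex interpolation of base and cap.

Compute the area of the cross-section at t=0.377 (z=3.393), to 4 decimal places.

Area at t=0.377: 21.8582

Cross-section at t=0.377: each vertex is (1-t)·p0[i] + t·p1[i].
  v1: (1-0.377)·(-0.84,2.39) + 0.377·(-2.45,6.8) = (-1.4470,4.0526)
  v2: (1-0.377)·(-3.83,-3.11) + 0.377·(-4.36,-1.22) = (-4.0298,-2.3975)
  v3: (1-0.377)·(1.96,-0.62) + 0.377·(6.05,-0.34) = (3.5019,-0.5144)
Shoelace sum Σ(x_i·y_{i+1} − x_{i+1}·y_i):
  i=1: -1.4470·-2.3975 − -4.0298·4.0526 = +19.8002 (running +19.8002)
  i=2: -4.0298·-0.5144 − 3.5019·-2.3975 = +10.4689 (running +30.2690)
  i=3: 3.5019·4.0526 − -1.4470·-0.5144 = +13.4474 (running +43.7165)
Area = |Σ|/2 = |43.7165|/2 = 21.8582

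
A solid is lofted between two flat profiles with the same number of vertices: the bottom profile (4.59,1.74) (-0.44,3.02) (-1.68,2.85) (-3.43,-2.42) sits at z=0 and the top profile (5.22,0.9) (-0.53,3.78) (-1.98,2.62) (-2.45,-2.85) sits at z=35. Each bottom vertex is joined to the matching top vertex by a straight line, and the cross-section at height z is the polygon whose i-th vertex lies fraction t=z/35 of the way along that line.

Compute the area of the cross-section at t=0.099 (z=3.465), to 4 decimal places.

Area at t=0.099: 19.3673

Cross-section at t=0.099: each vertex is (1-t)·p0[i] + t·p1[i].
  v1: (1-0.099)·(4.59,1.74) + 0.099·(5.22,0.9) = (4.6524,1.6568)
  v2: (1-0.099)·(-0.44,3.02) + 0.099·(-0.53,3.78) = (-0.4489,3.0952)
  v3: (1-0.099)·(-1.68,2.85) + 0.099·(-1.98,2.62) = (-1.7097,2.8272)
  v4: (1-0.099)·(-3.43,-2.42) + 0.099·(-2.45,-2.85) = (-3.3330,-2.4626)
Shoelace sum Σ(x_i·y_{i+1} − x_{i+1}·y_i):
  i=1: 4.6524·3.0952 − -0.4489·1.6568 = +15.1440 (running +15.1440)
  i=2: -0.4489·2.8272 − -1.7097·3.0952 = +4.0228 (running +19.1667)
  i=3: -1.7097·-2.4626 − -3.3330·2.8272 = +13.6334 (running +32.8001)
  i=4: -3.3330·1.6568 − 4.6524·-2.4626 = +5.9346 (running +38.7347)
Area = |Σ|/2 = |38.7347|/2 = 19.3673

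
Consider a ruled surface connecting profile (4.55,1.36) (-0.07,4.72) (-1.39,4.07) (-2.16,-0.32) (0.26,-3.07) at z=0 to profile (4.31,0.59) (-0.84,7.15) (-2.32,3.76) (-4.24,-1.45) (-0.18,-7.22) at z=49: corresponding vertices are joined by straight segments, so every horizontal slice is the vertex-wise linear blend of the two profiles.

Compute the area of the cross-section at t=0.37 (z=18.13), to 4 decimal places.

Area at t=0.37: 40.4359

Cross-section at t=0.37: each vertex is (1-t)·p0[i] + t·p1[i].
  v1: (1-0.37)·(4.55,1.36) + 0.37·(4.31,0.59) = (4.4612,1.0751)
  v2: (1-0.37)·(-0.07,4.72) + 0.37·(-0.84,7.15) = (-0.3549,5.6191)
  v3: (1-0.37)·(-1.39,4.07) + 0.37·(-2.32,3.76) = (-1.7341,3.9553)
  v4: (1-0.37)·(-2.16,-0.32) + 0.37·(-4.24,-1.45) = (-2.9296,-0.7381)
  v5: (1-0.37)·(0.26,-3.07) + 0.37·(-0.18,-7.22) = (0.0972,-4.6055)
Shoelace sum Σ(x_i·y_{i+1} − x_{i+1}·y_i):
  i=1: 4.4612·5.6191 − -0.3549·1.0751 = +25.4495 (running +25.4495)
  i=2: -0.3549·3.9553 − -1.7341·5.6191 = +8.3403 (running +33.7898)
  i=3: -1.7341·-0.7381 − -2.9296·3.9553 = +12.8674 (running +46.6572)
  i=4: -2.9296·-4.6055 − 0.0972·-0.7381 = +13.5640 (running +60.2212)
  i=5: 0.0972·1.0751 − 4.4612·-4.6055 = +20.6506 (running +80.8718)
Area = |Σ|/2 = |80.8718|/2 = 40.4359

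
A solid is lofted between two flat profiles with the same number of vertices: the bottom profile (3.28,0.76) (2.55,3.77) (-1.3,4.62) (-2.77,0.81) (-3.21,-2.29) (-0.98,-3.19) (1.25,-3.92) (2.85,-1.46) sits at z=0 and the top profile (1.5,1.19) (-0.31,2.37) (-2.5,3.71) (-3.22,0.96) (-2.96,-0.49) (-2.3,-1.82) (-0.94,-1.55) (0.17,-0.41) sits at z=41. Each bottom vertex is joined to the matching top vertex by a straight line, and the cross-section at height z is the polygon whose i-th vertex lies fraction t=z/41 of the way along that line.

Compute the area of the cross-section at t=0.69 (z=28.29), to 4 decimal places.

Area at t=0.69: 21.6927

Cross-section at t=0.69: each vertex is (1-t)·p0[i] + t·p1[i].
  v1: (1-0.69)·(3.28,0.76) + 0.69·(1.5,1.19) = (2.0518,1.0567)
  v2: (1-0.69)·(2.55,3.77) + 0.69·(-0.31,2.37) = (0.5766,2.8040)
  v3: (1-0.69)·(-1.3,4.62) + 0.69·(-2.5,3.71) = (-2.1280,3.9921)
  v4: (1-0.69)·(-2.77,0.81) + 0.69·(-3.22,0.96) = (-3.0805,0.9135)
  v5: (1-0.69)·(-3.21,-2.29) + 0.69·(-2.96,-0.49) = (-3.0375,-1.0480)
  v6: (1-0.69)·(-0.98,-3.19) + 0.69·(-2.3,-1.82) = (-1.8908,-2.2447)
  v7: (1-0.69)·(1.25,-3.92) + 0.69·(-0.94,-1.55) = (-0.2611,-2.2847)
  v8: (1-0.69)·(2.85,-1.46) + 0.69·(0.17,-0.41) = (1.0008,-0.7355)
Shoelace sum Σ(x_i·y_{i+1} − x_{i+1}·y_i):
  i=1: 2.0518·2.8040 − 0.5766·1.0567 = +5.1440 (running +5.1440)
  i=2: 0.5766·3.9921 − -2.1280·2.8040 = +8.2688 (running +13.4127)
  i=3: -2.1280·0.9135 − -3.0805·3.9921 = +10.3537 (running +23.7664)
  i=4: -3.0805·-1.0480 − -3.0375·0.9135 = +6.0031 (running +29.7696)
  i=5: -3.0375·-2.2447 − -1.8908·-1.0480 = +4.8367 (running +34.6063)
  i=6: -1.8908·-2.2847 − -0.2611·-2.2447 = +3.7338 (running +38.3401)
  i=7: -0.2611·-0.7355 − 1.0008·-2.2847 = +2.4786 (running +40.8187)
  i=8: 1.0008·1.0567 − 2.0518·-0.7355 = +2.5666 (running +43.3853)
Area = |Σ|/2 = |43.3853|/2 = 21.6927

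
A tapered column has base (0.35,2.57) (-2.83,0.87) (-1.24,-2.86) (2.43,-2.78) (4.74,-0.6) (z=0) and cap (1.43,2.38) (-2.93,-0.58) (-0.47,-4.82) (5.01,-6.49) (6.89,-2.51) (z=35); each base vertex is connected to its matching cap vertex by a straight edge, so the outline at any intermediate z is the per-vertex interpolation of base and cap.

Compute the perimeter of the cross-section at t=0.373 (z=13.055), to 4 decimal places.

Cross-section at t=0.373: each vertex is (1-t)·p0[i] + t·p1[i].
  v1: (1-0.373)·(0.35,2.57) + 0.373·(1.43,2.38) = (0.7528,2.4991)
  v2: (1-0.373)·(-2.83,0.87) + 0.373·(-2.93,-0.58) = (-2.8673,0.3292)
  v3: (1-0.373)·(-1.24,-2.86) + 0.373·(-0.47,-4.82) = (-0.9528,-3.5911)
  v4: (1-0.373)·(2.43,-2.78) + 0.373·(5.01,-6.49) = (3.3923,-4.1638)
  v5: (1-0.373)·(4.74,-0.6) + 0.373·(6.89,-2.51) = (5.5419,-1.3124)
Perimeter = Σ |v_{i+1} − v_i|:
  edge 1→2: √(-3.6201² + -2.1700²) = 4.2207 (running 4.2207)
  edge 2→3: √(1.9145² + -3.9202²) = 4.3627 (running 8.5834)
  edge 3→4: √(4.3451² + -0.5728²) = 4.3827 (running 12.9662)
  edge 4→5: √(2.1496² + 2.8514²) = 3.5709 (running 16.5370)
  edge 5→1: √(-4.7891² + 3.8116²) = 6.1207 (running 22.6578)
Perimeter = 22.6578

Perimeter at t=0.373: 22.6578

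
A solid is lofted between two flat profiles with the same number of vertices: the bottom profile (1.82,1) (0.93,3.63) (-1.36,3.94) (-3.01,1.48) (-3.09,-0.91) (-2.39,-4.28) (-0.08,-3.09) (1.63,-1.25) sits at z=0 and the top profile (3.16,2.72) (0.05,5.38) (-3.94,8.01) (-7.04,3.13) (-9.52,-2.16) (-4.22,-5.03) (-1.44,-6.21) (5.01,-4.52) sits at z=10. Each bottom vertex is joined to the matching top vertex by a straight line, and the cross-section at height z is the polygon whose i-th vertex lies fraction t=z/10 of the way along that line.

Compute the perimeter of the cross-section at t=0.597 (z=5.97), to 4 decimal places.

Cross-section at t=0.597: each vertex is (1-t)·p0[i] + t·p1[i].
  v1: (1-0.597)·(1.82,1) + 0.597·(3.16,2.72) = (2.6200,2.0268)
  v2: (1-0.597)·(0.93,3.63) + 0.597·(0.05,5.38) = (0.4046,4.6747)
  v3: (1-0.597)·(-1.36,3.94) + 0.597·(-3.94,8.01) = (-2.9003,6.3698)
  v4: (1-0.597)·(-3.01,1.48) + 0.597·(-7.04,3.13) = (-5.4159,2.4650)
  v5: (1-0.597)·(-3.09,-0.91) + 0.597·(-9.52,-2.16) = (-6.9287,-1.6562)
  v6: (1-0.597)·(-2.39,-4.28) + 0.597·(-4.22,-5.03) = (-3.4825,-4.7278)
  v7: (1-0.597)·(-0.08,-3.09) + 0.597·(-1.44,-6.21) = (-0.8919,-4.9526)
  v8: (1-0.597)·(1.63,-1.25) + 0.597·(5.01,-4.52) = (3.6479,-3.2022)
Perimeter = Σ |v_{i+1} − v_i|:
  edge 1→2: √(-2.2153² + 2.6479²) = 3.4524 (running 3.4524)
  edge 2→3: √(-3.3049² + 1.6950²) = 3.7142 (running 7.1666)
  edge 3→4: √(-2.5156² + -3.9047²) = 4.6449 (running 11.8116)
  edge 4→5: √(-1.5128² + -4.1213²) = 4.3902 (running 16.2018)
  edge 5→6: √(3.4462² + -3.0715²) = 4.6163 (running 20.8181)
  edge 6→7: √(2.5906² + -0.2249²) = 2.6003 (running 23.4184)
  edge 7→8: √(4.5398² + 1.7504²) = 4.8656 (running 28.2840)
  edge 8→1: √(-1.0279² + 5.2290²) = 5.3291 (running 33.6131)
Perimeter = 33.6131

Perimeter at t=0.597: 33.6131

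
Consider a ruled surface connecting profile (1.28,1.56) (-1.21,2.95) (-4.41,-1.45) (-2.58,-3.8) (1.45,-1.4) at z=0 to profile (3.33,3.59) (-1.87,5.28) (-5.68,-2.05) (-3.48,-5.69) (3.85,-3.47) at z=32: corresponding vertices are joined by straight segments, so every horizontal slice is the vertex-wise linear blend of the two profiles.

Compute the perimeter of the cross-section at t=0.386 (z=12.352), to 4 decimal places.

Perimeter at t=0.386: 24.1650

Cross-section at t=0.386: each vertex is (1-t)·p0[i] + t·p1[i].
  v1: (1-0.386)·(1.28,1.56) + 0.386·(3.33,3.59) = (2.0713,2.3436)
  v2: (1-0.386)·(-1.21,2.95) + 0.386·(-1.87,5.28) = (-1.4648,3.8494)
  v3: (1-0.386)·(-4.41,-1.45) + 0.386·(-5.68,-2.05) = (-4.9002,-1.6816)
  v4: (1-0.386)·(-2.58,-3.8) + 0.386·(-3.48,-5.69) = (-2.9274,-4.5295)
  v5: (1-0.386)·(1.45,-1.4) + 0.386·(3.85,-3.47) = (2.3764,-2.1990)
Perimeter = Σ |v_{i+1} − v_i|:
  edge 1→2: √(-3.5361² + 1.5058²) = 3.8433 (running 3.8433)
  edge 2→3: √(-3.4355² + -5.5310²) = 6.5111 (running 10.3544)
  edge 3→4: √(1.9728² + -2.8479²) = 3.4645 (running 13.8189)
  edge 4→5: √(5.3038² + 2.3305²) = 5.7932 (running 19.6121)
  edge 5→1: √(-0.3051² + 4.5426²) = 4.5528 (running 24.1650)
Perimeter = 24.1650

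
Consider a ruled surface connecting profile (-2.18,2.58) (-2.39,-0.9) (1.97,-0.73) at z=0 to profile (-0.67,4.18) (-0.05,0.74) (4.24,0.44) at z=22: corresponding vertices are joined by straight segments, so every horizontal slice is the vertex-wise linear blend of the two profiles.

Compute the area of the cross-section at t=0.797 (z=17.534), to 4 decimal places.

Area at t=0.797: 7.3745

Cross-section at t=0.797: each vertex is (1-t)·p0[i] + t·p1[i].
  v1: (1-0.797)·(-2.18,2.58) + 0.797·(-0.67,4.18) = (-0.9765,3.8552)
  v2: (1-0.797)·(-2.39,-0.9) + 0.797·(-0.05,0.74) = (-0.5250,0.4071)
  v3: (1-0.797)·(1.97,-0.73) + 0.797·(4.24,0.44) = (3.7792,0.2025)
Shoelace sum Σ(x_i·y_{i+1} − x_{i+1}·y_i):
  i=1: -0.9765·0.4071 − -0.5250·3.8552 = +1.6265 (running +1.6265)
  i=2: -0.5250·0.2025 − 3.7792·0.4071 = -1.6447 (running -0.0182)
  i=3: 3.7792·3.8552 − -0.9765·0.2025 = +14.7673 (running +14.7491)
Area = |Σ|/2 = |14.7491|/2 = 7.3745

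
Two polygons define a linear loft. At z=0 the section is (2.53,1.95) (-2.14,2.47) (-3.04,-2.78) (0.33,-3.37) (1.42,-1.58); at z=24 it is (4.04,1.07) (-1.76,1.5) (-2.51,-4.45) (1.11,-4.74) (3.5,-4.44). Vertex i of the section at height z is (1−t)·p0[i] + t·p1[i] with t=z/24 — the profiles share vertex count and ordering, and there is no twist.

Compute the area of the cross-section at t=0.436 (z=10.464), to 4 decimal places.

Area at t=0.436: 27.8926

Cross-section at t=0.436: each vertex is (1-t)·p0[i] + t·p1[i].
  v1: (1-0.436)·(2.53,1.95) + 0.436·(4.04,1.07) = (3.1884,1.5663)
  v2: (1-0.436)·(-2.14,2.47) + 0.436·(-1.76,1.5) = (-1.9743,2.0471)
  v3: (1-0.436)·(-3.04,-2.78) + 0.436·(-2.51,-4.45) = (-2.8089,-3.5081)
  v4: (1-0.436)·(0.33,-3.37) + 0.436·(1.11,-4.74) = (0.6701,-3.9673)
  v5: (1-0.436)·(1.42,-1.58) + 0.436·(3.5,-4.44) = (2.3269,-2.8270)
Shoelace sum Σ(x_i·y_{i+1} − x_{i+1}·y_i):
  i=1: 3.1884·2.0471 − -1.9743·1.5663 = +9.6192 (running +9.6192)
  i=2: -1.9743·-3.5081 − -2.8089·2.0471 = +12.6762 (running +22.2955)
  i=3: -2.8089·-3.9673 − 0.6701·-3.5081 = +13.4946 (running +35.7901)
  i=4: 0.6701·-2.8270 − 2.3269·-3.9673 = +7.3372 (running +43.1273)
  i=5: 2.3269·1.5663 − 3.1884·-2.8270 = +12.6580 (running +55.7853)
Area = |Σ|/2 = |55.7853|/2 = 27.8926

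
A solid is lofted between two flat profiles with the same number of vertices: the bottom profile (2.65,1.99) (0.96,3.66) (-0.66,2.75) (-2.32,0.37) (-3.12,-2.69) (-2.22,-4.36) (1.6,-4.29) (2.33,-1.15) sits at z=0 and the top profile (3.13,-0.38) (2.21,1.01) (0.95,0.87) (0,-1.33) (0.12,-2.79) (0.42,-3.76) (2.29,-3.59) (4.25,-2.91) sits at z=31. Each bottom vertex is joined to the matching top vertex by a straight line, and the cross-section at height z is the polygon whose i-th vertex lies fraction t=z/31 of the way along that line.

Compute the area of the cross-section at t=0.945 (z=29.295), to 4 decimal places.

Area at t=0.945: 14.7412

Cross-section at t=0.945: each vertex is (1-t)·p0[i] + t·p1[i].
  v1: (1-0.945)·(2.65,1.99) + 0.945·(3.13,-0.38) = (3.1036,-0.2496)
  v2: (1-0.945)·(0.96,3.66) + 0.945·(2.21,1.01) = (2.1412,1.1558)
  v3: (1-0.945)·(-0.66,2.75) + 0.945·(0.95,0.87) = (0.8614,0.9734)
  v4: (1-0.945)·(-2.32,0.37) + 0.945·(0,-1.33) = (-0.1276,-1.2365)
  v5: (1-0.945)·(-3.12,-2.69) + 0.945·(0.12,-2.79) = (-0.0582,-2.7845)
  v6: (1-0.945)·(-2.22,-4.36) + 0.945·(0.42,-3.76) = (0.2748,-3.7930)
  v7: (1-0.945)·(1.6,-4.29) + 0.945·(2.29,-3.59) = (2.2521,-3.6285)
  v8: (1-0.945)·(2.33,-1.15) + 0.945·(4.25,-2.91) = (4.1444,-2.8132)
Shoelace sum Σ(x_i·y_{i+1} − x_{i+1}·y_i):
  i=1: 3.1036·1.1558 − 2.1412·-0.2496 = +4.1215 (running +4.1215)
  i=2: 2.1412·0.9734 − 0.8614·1.1558 = +1.0887 (running +5.2102)
  i=3: 0.8614·-1.2365 − -0.1276·0.9734 = -0.9410 (running +4.2692)
  i=4: -0.1276·-2.7845 − -0.0582·-1.2365 = +0.2833 (running +4.5526)
  i=5: -0.0582·-3.7930 − 0.2748·-2.7845 = +0.9859 (running +5.5385)
  i=6: 0.2748·-3.6285 − 2.2521·-3.7930 = +7.5449 (running +13.0834)
  i=7: 2.2521·-2.8132 − 4.1444·-3.6285 = +8.7025 (running +21.7859)
  i=8: 4.1444·-0.2496 − 3.1036·-2.8132 = +7.6964 (running +29.4823)
Area = |Σ|/2 = |29.4823|/2 = 14.7412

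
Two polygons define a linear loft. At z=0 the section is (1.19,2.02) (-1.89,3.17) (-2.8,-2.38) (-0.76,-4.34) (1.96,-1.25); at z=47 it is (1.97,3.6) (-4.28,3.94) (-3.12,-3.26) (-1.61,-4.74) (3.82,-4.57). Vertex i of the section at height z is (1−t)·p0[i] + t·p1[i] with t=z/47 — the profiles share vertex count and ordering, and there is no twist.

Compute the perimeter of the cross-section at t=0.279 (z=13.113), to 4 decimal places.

Perimeter at t=0.279: 21.6336

Cross-section at t=0.279: each vertex is (1-t)·p0[i] + t·p1[i].
  v1: (1-0.279)·(1.19,2.02) + 0.279·(1.97,3.6) = (1.4076,2.4608)
  v2: (1-0.279)·(-1.89,3.17) + 0.279·(-4.28,3.94) = (-2.5568,3.3848)
  v3: (1-0.279)·(-2.8,-2.38) + 0.279·(-3.12,-3.26) = (-2.8893,-2.6255)
  v4: (1-0.279)·(-0.76,-4.34) + 0.279·(-1.61,-4.74) = (-0.9972,-4.4516)
  v5: (1-0.279)·(1.96,-1.25) + 0.279·(3.82,-4.57) = (2.4789,-2.1763)
Perimeter = Σ |v_{i+1} − v_i|:
  edge 1→2: √(-3.9644² + 0.9240²) = 4.0707 (running 4.0707)
  edge 2→3: √(-0.3325² + -6.0103²) = 6.0195 (running 10.0902)
  edge 3→4: √(1.8921² + -1.8261²) = 2.6296 (running 12.7198)
  edge 4→5: √(3.4761² + 2.2753²) = 4.1545 (running 16.8744)
  edge 5→1: √(-1.0713² + 4.6371²) = 4.7592 (running 21.6336)
Perimeter = 21.6336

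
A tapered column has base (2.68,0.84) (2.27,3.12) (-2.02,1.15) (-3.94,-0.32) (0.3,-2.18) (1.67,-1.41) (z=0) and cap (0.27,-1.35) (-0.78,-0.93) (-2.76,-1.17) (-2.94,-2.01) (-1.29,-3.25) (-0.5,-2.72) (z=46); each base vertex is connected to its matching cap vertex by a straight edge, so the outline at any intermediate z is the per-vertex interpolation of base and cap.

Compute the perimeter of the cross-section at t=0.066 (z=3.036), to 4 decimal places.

Perimeter at t=0.066: 17.4352

Cross-section at t=0.066: each vertex is (1-t)·p0[i] + t·p1[i].
  v1: (1-0.066)·(2.68,0.84) + 0.066·(0.27,-1.35) = (2.5209,0.6955)
  v2: (1-0.066)·(2.27,3.12) + 0.066·(-0.78,-0.93) = (2.0687,2.8527)
  v3: (1-0.066)·(-2.02,1.15) + 0.066·(-2.76,-1.17) = (-2.0688,0.9969)
  v4: (1-0.066)·(-3.94,-0.32) + 0.066·(-2.94,-2.01) = (-3.8740,-0.4315)
  v5: (1-0.066)·(0.3,-2.18) + 0.066·(-1.29,-3.25) = (0.1951,-2.2506)
  v6: (1-0.066)·(1.67,-1.41) + 0.066·(-0.5,-2.72) = (1.5268,-1.4965)
Perimeter = Σ |v_{i+1} − v_i|:
  edge 1→2: √(-0.4522² + 2.1572²) = 2.2041 (running 2.2041)
  edge 2→3: √(-4.1375² + -1.8558²) = 4.5347 (running 6.7388)
  edge 3→4: √(-1.8052² + -1.4284²) = 2.3020 (running 9.0408)
  edge 4→5: √(4.0691² + -1.8191²) = 4.4572 (running 13.4979)
  edge 5→6: √(1.3317² + 0.7542²) = 1.5304 (running 15.0284)
  edge 6→1: √(0.9942² + 2.1919²) = 2.4068 (running 17.4352)
Perimeter = 17.4352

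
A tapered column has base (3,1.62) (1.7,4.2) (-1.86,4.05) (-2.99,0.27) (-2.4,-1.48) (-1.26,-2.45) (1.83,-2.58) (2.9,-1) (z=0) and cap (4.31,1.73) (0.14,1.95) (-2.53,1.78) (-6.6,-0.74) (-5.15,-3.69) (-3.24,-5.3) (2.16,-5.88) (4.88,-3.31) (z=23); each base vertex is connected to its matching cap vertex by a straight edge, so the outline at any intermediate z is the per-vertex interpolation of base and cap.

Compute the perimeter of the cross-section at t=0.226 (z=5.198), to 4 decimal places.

Cross-section at t=0.226: each vertex is (1-t)·p0[i] + t·p1[i].
  v1: (1-0.226)·(3,1.62) + 0.226·(4.31,1.73) = (3.2961,1.6449)
  v2: (1-0.226)·(1.7,4.2) + 0.226·(0.14,1.95) = (1.3474,3.6915)
  v3: (1-0.226)·(-1.86,4.05) + 0.226·(-2.53,1.78) = (-2.0114,3.5370)
  v4: (1-0.226)·(-2.99,0.27) + 0.226·(-6.6,-0.74) = (-3.8059,0.0417)
  v5: (1-0.226)·(-2.4,-1.48) + 0.226·(-5.15,-3.69) = (-3.0215,-1.9795)
  v6: (1-0.226)·(-1.26,-2.45) + 0.226·(-3.24,-5.3) = (-1.7075,-3.0941)
  v7: (1-0.226)·(1.83,-2.58) + 0.226·(2.16,-5.88) = (1.9046,-3.3258)
  v8: (1-0.226)·(2.9,-1) + 0.226·(4.88,-3.31) = (3.3475,-1.5221)
Perimeter = Σ |v_{i+1} − v_i|:
  edge 1→2: √(-1.9486² + 2.0466²) = 2.8259 (running 2.8259)
  edge 2→3: √(-3.3589² + -0.1545²) = 3.3624 (running 6.1883)
  edge 3→4: √(-1.7944² + -3.4952²) = 3.9290 (running 10.1173)
  edge 4→5: √(0.7844² + -2.0212²) = 2.1681 (running 12.2854)
  edge 5→6: √(1.3140² + -1.1146²) = 1.7231 (running 14.0085)
  edge 6→7: √(3.6121² + -0.2317²) = 3.6195 (running 17.6279)
  edge 7→8: √(1.4429² + 1.8037²) = 2.3099 (running 19.9378)
  edge 8→1: √(-0.0514² + 3.1669²) = 3.1673 (running 23.1051)
Perimeter = 23.1051

Perimeter at t=0.226: 23.1051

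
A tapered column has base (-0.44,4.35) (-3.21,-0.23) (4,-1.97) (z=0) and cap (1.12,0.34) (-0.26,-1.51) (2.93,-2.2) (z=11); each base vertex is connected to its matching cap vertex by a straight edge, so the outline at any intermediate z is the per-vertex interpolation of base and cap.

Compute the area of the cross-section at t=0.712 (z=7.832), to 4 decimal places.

Area at t=0.712: 6.6143

Cross-section at t=0.712: each vertex is (1-t)·p0[i] + t·p1[i].
  v1: (1-0.712)·(-0.44,4.35) + 0.712·(1.12,0.34) = (0.6707,1.4949)
  v2: (1-0.712)·(-3.21,-0.23) + 0.712·(-0.26,-1.51) = (-1.1096,-1.1414)
  v3: (1-0.712)·(4,-1.97) + 0.712·(2.93,-2.2) = (3.2382,-2.1338)
Shoelace sum Σ(x_i·y_{i+1} − x_{i+1}·y_i):
  i=1: 0.6707·-1.1414 − -1.1096·1.4949 = +0.8932 (running +0.8932)
  i=2: -1.1096·-2.1338 − 3.2382·-1.1414 = +6.0635 (running +6.9567)
  i=3: 3.2382·1.4949 − 0.6707·-2.1338 = +6.2718 (running +13.2285)
Area = |Σ|/2 = |13.2285|/2 = 6.6143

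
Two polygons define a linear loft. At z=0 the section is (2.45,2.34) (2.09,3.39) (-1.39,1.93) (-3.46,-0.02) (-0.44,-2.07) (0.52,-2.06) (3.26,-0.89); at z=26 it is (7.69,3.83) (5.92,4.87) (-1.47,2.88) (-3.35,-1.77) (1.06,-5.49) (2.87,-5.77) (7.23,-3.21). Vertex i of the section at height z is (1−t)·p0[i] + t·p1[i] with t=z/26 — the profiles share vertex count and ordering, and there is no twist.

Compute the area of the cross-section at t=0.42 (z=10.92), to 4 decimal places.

Area at t=0.42: 43.0260

Cross-section at t=0.42: each vertex is (1-t)·p0[i] + t·p1[i].
  v1: (1-0.42)·(2.45,2.34) + 0.42·(7.69,3.83) = (4.6508,2.9658)
  v2: (1-0.42)·(2.09,3.39) + 0.42·(5.92,4.87) = (3.6986,4.0116)
  v3: (1-0.42)·(-1.39,1.93) + 0.42·(-1.47,2.88) = (-1.4236,2.3290)
  v4: (1-0.42)·(-3.46,-0.02) + 0.42·(-3.35,-1.77) = (-3.4138,-0.7550)
  v5: (1-0.42)·(-0.44,-2.07) + 0.42·(1.06,-5.49) = (0.1900,-3.5064)
  v6: (1-0.42)·(0.52,-2.06) + 0.42·(2.87,-5.77) = (1.5070,-3.6182)
  v7: (1-0.42)·(3.26,-0.89) + 0.42·(7.23,-3.21) = (4.9274,-1.8644)
Shoelace sum Σ(x_i·y_{i+1} − x_{i+1}·y_i):
  i=1: 4.6508·4.0116 − 3.6986·2.9658 = +7.6878 (running +7.6878)
  i=2: 3.6986·2.3290 − -1.4236·4.0116 = +14.3250 (running +22.0128)
  i=3: -1.4236·-0.7550 − -3.4138·2.3290 = +9.0256 (running +31.0384)
  i=4: -3.4138·-3.5064 − 0.1900·-0.7550 = +12.1136 (running +43.1520)
  i=5: 0.1900·-3.6182 − 1.5070·-3.5064 = +4.5967 (running +47.7486)
  i=6: 1.5070·-1.8644 − 4.9274·-3.6182 = +15.0187 (running +62.7673)
  i=7: 4.9274·2.9658 − 4.6508·-1.8644 = +23.2846 (running +86.0519)
Area = |Σ|/2 = |86.0519|/2 = 43.0260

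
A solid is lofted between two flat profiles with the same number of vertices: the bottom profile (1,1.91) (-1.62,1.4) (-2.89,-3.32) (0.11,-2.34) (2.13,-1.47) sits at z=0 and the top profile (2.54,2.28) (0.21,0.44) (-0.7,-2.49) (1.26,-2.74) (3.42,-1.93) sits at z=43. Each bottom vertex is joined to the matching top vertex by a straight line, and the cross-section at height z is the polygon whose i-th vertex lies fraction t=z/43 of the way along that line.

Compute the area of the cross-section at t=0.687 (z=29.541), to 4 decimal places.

Cross-section at t=0.687: each vertex is (1-t)·p0[i] + t·p1[i].
  v1: (1-0.687)·(1,1.91) + 0.687·(2.54,2.28) = (2.0580,2.1642)
  v2: (1-0.687)·(-1.62,1.4) + 0.687·(0.21,0.44) = (-0.3628,0.7405)
  v3: (1-0.687)·(-2.89,-3.32) + 0.687·(-0.7,-2.49) = (-1.3855,-2.7498)
  v4: (1-0.687)·(0.11,-2.34) + 0.687·(1.26,-2.74) = (0.9001,-2.6148)
  v5: (1-0.687)·(2.13,-1.47) + 0.687·(3.42,-1.93) = (3.0162,-1.7860)
Shoelace sum Σ(x_i·y_{i+1} − x_{i+1}·y_i):
  i=1: 2.0580·0.7405 − -0.3628·2.1642 = +2.3090 (running +2.3090)
  i=2: -0.3628·-2.7498 − -1.3855·0.7405 = +2.0235 (running +4.3325)
  i=3: -1.3855·-2.6148 − 0.9001·-2.7498 = +6.0977 (running +10.4302)
  i=4: 0.9001·-1.7860 − 3.0162·-2.6148 = +6.2793 (running +16.7096)
  i=5: 3.0162·2.1642 − 2.0580·-1.7860 = +10.2033 (running +26.9128)
Area = |Σ|/2 = |26.9128|/2 = 13.4564

Area at t=0.687: 13.4564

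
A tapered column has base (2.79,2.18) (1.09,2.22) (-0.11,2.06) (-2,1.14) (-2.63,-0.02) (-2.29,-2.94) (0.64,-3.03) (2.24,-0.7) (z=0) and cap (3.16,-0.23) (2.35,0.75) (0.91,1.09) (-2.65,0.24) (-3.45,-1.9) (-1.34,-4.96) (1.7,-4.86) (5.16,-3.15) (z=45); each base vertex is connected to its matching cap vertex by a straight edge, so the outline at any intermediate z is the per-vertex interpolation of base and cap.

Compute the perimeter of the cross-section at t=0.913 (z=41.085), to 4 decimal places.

Cross-section at t=0.913: each vertex is (1-t)·p0[i] + t·p1[i].
  v1: (1-0.913)·(2.79,2.18) + 0.913·(3.16,-0.23) = (3.1278,-0.0203)
  v2: (1-0.913)·(1.09,2.22) + 0.913·(2.35,0.75) = (2.2404,0.8779)
  v3: (1-0.913)·(-0.11,2.06) + 0.913·(0.91,1.09) = (0.8213,1.1744)
  v4: (1-0.913)·(-2,1.14) + 0.913·(-2.65,0.24) = (-2.5934,0.3183)
  v5: (1-0.913)·(-2.63,-0.02) + 0.913·(-3.45,-1.9) = (-3.3787,-1.7364)
  v6: (1-0.913)·(-2.29,-2.94) + 0.913·(-1.34,-4.96) = (-1.4227,-4.7843)
  v7: (1-0.913)·(0.64,-3.03) + 0.913·(1.7,-4.86) = (1.6078,-4.7008)
  v8: (1-0.913)·(2.24,-0.7) + 0.913·(5.16,-3.15) = (4.9060,-2.9369)
Perimeter = Σ |v_{i+1} − v_i|:
  edge 1→2: √(-0.8874² + 0.8982²) = 1.2627 (running 1.2627)
  edge 2→3: √(-1.4191² + 0.2965²) = 1.4498 (running 2.7124)
  edge 3→4: √(-3.4147² + -0.8561²) = 3.5204 (running 6.2328)
  edge 4→5: √(-0.7852² + -2.0547²) = 2.1997 (running 8.4325)
  edge 5→6: √(1.9560² + -3.0478²) = 3.6215 (running 12.0540)
  edge 6→7: √(3.0304² + 0.0835²) = 3.0316 (running 15.0855)
  edge 7→8: √(3.2982² + 1.7639²) = 3.7403 (running 18.8258)
  edge 8→1: √(-1.7782² + 2.9165²) = 3.4158 (running 22.2416)
Perimeter = 22.2416

Perimeter at t=0.913: 22.2416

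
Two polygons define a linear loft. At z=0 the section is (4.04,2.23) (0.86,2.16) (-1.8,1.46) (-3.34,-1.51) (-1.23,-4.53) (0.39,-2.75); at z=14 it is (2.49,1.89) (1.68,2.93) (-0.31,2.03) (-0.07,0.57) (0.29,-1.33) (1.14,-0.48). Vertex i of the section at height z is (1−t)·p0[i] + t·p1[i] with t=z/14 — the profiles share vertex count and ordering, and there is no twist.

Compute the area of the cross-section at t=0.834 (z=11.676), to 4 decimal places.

Area at t=0.834: 8.8122

Cross-section at t=0.834: each vertex is (1-t)·p0[i] + t·p1[i].
  v1: (1-0.834)·(4.04,2.23) + 0.834·(2.49,1.89) = (2.7473,1.9464)
  v2: (1-0.834)·(0.86,2.16) + 0.834·(1.68,2.93) = (1.5439,2.8022)
  v3: (1-0.834)·(-1.8,1.46) + 0.834·(-0.31,2.03) = (-0.5573,1.9354)
  v4: (1-0.834)·(-3.34,-1.51) + 0.834·(-0.07,0.57) = (-0.6128,0.2247)
  v5: (1-0.834)·(-1.23,-4.53) + 0.834·(0.29,-1.33) = (0.0377,-1.8612)
  v6: (1-0.834)·(0.39,-2.75) + 0.834·(1.14,-0.48) = (1.0155,-0.8568)
Shoelace sum Σ(x_i·y_{i+1} − x_{i+1}·y_i):
  i=1: 2.7473·2.8022 − 1.5439·1.9464 = +4.6934 (running +4.6934)
  i=2: 1.5439·1.9354 − -0.5573·2.8022 = +4.5498 (running +9.2431)
  i=3: -0.5573·0.2247 − -0.6128·1.9354 = +1.0608 (running +10.3039)
  i=4: -0.6128·-1.8612 − 0.0377·0.2247 = +1.1321 (running +11.4360)
  i=5: 0.0377·-0.8568 − 1.0155·-1.8612 = +1.8578 (running +13.2938)
  i=6: 1.0155·1.9464 − 2.7473·-0.8568 = +4.3306 (running +17.6243)
Area = |Σ|/2 = |17.6243|/2 = 8.8122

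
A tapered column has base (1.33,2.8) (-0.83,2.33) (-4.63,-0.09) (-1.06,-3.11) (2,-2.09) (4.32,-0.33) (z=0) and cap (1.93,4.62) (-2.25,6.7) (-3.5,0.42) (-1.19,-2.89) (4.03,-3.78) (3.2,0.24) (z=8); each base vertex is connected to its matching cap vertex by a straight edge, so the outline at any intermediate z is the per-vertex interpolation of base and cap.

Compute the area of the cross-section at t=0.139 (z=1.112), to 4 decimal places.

Area at t=0.139: 32.9559

Cross-section at t=0.139: each vertex is (1-t)·p0[i] + t·p1[i].
  v1: (1-0.139)·(1.33,2.8) + 0.139·(1.93,4.62) = (1.4134,3.0530)
  v2: (1-0.139)·(-0.83,2.33) + 0.139·(-2.25,6.7) = (-1.0274,2.9374)
  v3: (1-0.139)·(-4.63,-0.09) + 0.139·(-3.5,0.42) = (-4.4729,-0.0191)
  v4: (1-0.139)·(-1.06,-3.11) + 0.139·(-1.19,-2.89) = (-1.0781,-3.0794)
  v5: (1-0.139)·(2,-2.09) + 0.139·(4.03,-3.78) = (2.2822,-2.3249)
  v6: (1-0.139)·(4.32,-0.33) + 0.139·(3.2,0.24) = (4.1643,-0.2508)
Shoelace sum Σ(x_i·y_{i+1} − x_{i+1}·y_i):
  i=1: 1.4134·2.9374 − -1.0274·3.0530 = +7.2883 (running +7.2883)
  i=2: -1.0274·-0.0191 − -4.4729·2.9374 = +13.1586 (running +20.4469)
  i=3: -4.4729·-3.0794 − -1.0781·-0.0191 = +13.7534 (running +34.2003)
  i=4: -1.0781·-2.3249 − 2.2822·-3.0794 = +9.5342 (running +43.7345)
  i=5: 2.2822·-0.2508 − 4.1643·-2.3249 = +9.1094 (running +52.8439)
  i=6: 4.1643·3.0530 − 1.4134·-0.2508 = +13.0680 (running +65.9119)
Area = |Σ|/2 = |65.9119|/2 = 32.9559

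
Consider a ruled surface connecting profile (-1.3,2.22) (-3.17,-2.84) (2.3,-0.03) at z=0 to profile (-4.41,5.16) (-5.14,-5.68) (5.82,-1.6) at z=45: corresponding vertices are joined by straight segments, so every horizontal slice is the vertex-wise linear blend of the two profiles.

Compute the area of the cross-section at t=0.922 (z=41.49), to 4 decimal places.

Area at t=0.922: 53.0781

Cross-section at t=0.922: each vertex is (1-t)·p0[i] + t·p1[i].
  v1: (1-0.922)·(-1.3,2.22) + 0.922·(-4.41,5.16) = (-4.1674,4.9307)
  v2: (1-0.922)·(-3.17,-2.84) + 0.922·(-5.14,-5.68) = (-4.9863,-5.4585)
  v3: (1-0.922)·(2.3,-0.03) + 0.922·(5.82,-1.6) = (5.5454,-1.4775)
Shoelace sum Σ(x_i·y_{i+1} − x_{i+1}·y_i):
  i=1: -4.1674·-5.4585 − -4.9863·4.9307 = +47.3338 (running +47.3338)
  i=2: -4.9863·-1.4775 − 5.5454·-5.4585 = +37.6372 (running +84.9710)
  i=3: 5.5454·4.9307 − -4.1674·-1.4775 = +21.1853 (running +106.1563)
Area = |Σ|/2 = |106.1563|/2 = 53.0781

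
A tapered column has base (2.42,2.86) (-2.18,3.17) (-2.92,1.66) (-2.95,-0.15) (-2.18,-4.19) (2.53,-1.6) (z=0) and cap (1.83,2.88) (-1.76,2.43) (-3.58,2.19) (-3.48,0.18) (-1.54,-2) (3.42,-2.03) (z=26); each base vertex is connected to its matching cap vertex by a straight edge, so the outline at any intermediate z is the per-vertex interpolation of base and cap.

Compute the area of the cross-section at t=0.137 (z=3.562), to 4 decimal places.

Cross-section at t=0.137: each vertex is (1-t)·p0[i] + t·p1[i].
  v1: (1-0.137)·(2.42,2.86) + 0.137·(1.83,2.88) = (2.3392,2.8627)
  v2: (1-0.137)·(-2.18,3.17) + 0.137·(-1.76,2.43) = (-2.1225,3.0686)
  v3: (1-0.137)·(-2.92,1.66) + 0.137·(-3.58,2.19) = (-3.0104,1.7326)
  v4: (1-0.137)·(-2.95,-0.15) + 0.137·(-3.48,0.18) = (-3.0226,-0.1048)
  v5: (1-0.137)·(-2.18,-4.19) + 0.137·(-1.54,-2) = (-2.0923,-3.8900)
  v6: (1-0.137)·(2.53,-1.6) + 0.137·(3.42,-2.03) = (2.6519,-1.6589)
Shoelace sum Σ(x_i·y_{i+1} − x_{i+1}·y_i):
  i=1: 2.3392·3.0686 − -2.1225·2.8627 = +13.2541 (running +13.2541)
  i=2: -2.1225·1.7326 − -3.0104·3.0686 = +5.5604 (running +18.8145)
  i=3: -3.0104·-0.1048 − -3.0226·1.7326 = +5.5525 (running +24.3670)
  i=4: -3.0226·-3.8900 − -2.0923·-0.1048 = +11.5386 (running +35.9056)
  i=5: -2.0923·-1.6589 − 2.6519·-3.8900 = +13.7869 (running +49.6925)
  i=6: 2.6519·2.8627 − 2.3392·-1.6589 = +11.4723 (running +61.1647)
Area = |Σ|/2 = |61.1647|/2 = 30.5824

Area at t=0.137: 30.5824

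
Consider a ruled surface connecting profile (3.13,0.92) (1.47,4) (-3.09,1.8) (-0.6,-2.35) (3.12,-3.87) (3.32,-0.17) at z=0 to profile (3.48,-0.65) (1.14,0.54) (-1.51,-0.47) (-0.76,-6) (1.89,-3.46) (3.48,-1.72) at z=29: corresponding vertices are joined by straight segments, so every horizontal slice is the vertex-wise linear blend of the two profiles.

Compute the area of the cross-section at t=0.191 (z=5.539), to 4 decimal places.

Area at t=0.191: 28.2511

Cross-section at t=0.191: each vertex is (1-t)·p0[i] + t·p1[i].
  v1: (1-0.191)·(3.13,0.92) + 0.191·(3.48,-0.65) = (3.1968,0.6201)
  v2: (1-0.191)·(1.47,4) + 0.191·(1.14,0.54) = (1.4070,3.3391)
  v3: (1-0.191)·(-3.09,1.8) + 0.191·(-1.51,-0.47) = (-2.7882,1.3664)
  v4: (1-0.191)·(-0.6,-2.35) + 0.191·(-0.76,-6) = (-0.6306,-3.0471)
  v5: (1-0.191)·(3.12,-3.87) + 0.191·(1.89,-3.46) = (2.8851,-3.7917)
  v6: (1-0.191)·(3.32,-0.17) + 0.191·(3.48,-1.72) = (3.3506,-0.4660)
Shoelace sum Σ(x_i·y_{i+1} − x_{i+1}·y_i):
  i=1: 3.1968·3.3391 − 1.4070·0.6201 = +9.8022 (running +9.8022)
  i=2: 1.4070·1.3664 − -2.7882·3.3391 = +11.2328 (running +21.0350)
  i=3: -2.7882·-3.0471 − -0.6306·1.3664 = +9.3577 (running +30.3927)
  i=4: -0.6306·-3.7917 − 2.8851·-3.0471 = +11.1821 (running +41.5749)
  i=5: 2.8851·-0.4660 − 3.3506·-3.7917 = +11.3597 (running +52.9346)
  i=6: 3.3506·0.6201 − 3.1968·-0.4660 = +3.5677 (running +56.5023)
Area = |Σ|/2 = |56.5023|/2 = 28.2511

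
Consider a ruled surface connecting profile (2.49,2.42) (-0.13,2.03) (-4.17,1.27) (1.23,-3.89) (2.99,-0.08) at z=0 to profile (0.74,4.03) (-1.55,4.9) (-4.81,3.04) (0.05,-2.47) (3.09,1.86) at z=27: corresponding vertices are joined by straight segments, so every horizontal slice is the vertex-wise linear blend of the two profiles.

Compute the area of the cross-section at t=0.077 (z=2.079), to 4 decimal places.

Cross-section at t=0.077: each vertex is (1-t)·p0[i] + t·p1[i].
  v1: (1-0.077)·(2.49,2.42) + 0.077·(0.74,4.03) = (2.3553,2.5440)
  v2: (1-0.077)·(-0.13,2.03) + 0.077·(-1.55,4.9) = (-0.2393,2.2510)
  v3: (1-0.077)·(-4.17,1.27) + 0.077·(-4.81,3.04) = (-4.2193,1.4063)
  v4: (1-0.077)·(1.23,-3.89) + 0.077·(0.05,-2.47) = (1.1391,-3.7807)
  v5: (1-0.077)·(2.99,-0.08) + 0.077·(3.09,1.86) = (2.9977,0.0694)
Shoelace sum Σ(x_i·y_{i+1} − x_{i+1}·y_i):
  i=1: 2.3553·2.2510 − -0.2393·2.5440 = +5.9105 (running +5.9105)
  i=2: -0.2393·1.4063 − -4.2193·2.2510 = +9.1610 (running +15.0715)
  i=3: -4.2193·-3.7807 − 1.1391·1.4063 = +14.3497 (running +29.4212)
  i=4: 1.1391·0.0694 − 2.9977·-3.7807 = +11.4123 (running +40.8335)
  i=5: 2.9977·2.5440 − 2.3553·0.0694 = +7.4627 (running +48.2962)
Area = |Σ|/2 = |48.2962|/2 = 24.1481

Area at t=0.077: 24.1481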